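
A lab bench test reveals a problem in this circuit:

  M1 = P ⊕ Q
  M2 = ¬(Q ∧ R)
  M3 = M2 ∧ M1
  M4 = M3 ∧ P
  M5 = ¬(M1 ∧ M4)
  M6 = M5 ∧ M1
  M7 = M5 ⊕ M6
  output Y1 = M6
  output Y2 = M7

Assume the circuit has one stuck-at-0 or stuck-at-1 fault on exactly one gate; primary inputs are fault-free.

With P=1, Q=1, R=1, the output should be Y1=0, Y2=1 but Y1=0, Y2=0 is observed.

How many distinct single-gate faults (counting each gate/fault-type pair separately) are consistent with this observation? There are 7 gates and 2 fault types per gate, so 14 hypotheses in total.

2

Fault-free: M1=0, M2=0, M3=0, M4=0, M5=1, M6=0, M7=1 → Y1=0, Y2=1. Observed Y1=0, Y2=0.
  M1 stuck-at-0: output Y1=0, Y2=1 ✗
  M1 stuck-at-1: output Y1=1, Y2=0 ✗
  M2 stuck-at-0: output Y1=0, Y2=1 ✗
  M2 stuck-at-1: output Y1=0, Y2=1 ✗
  M3 stuck-at-0: output Y1=0, Y2=1 ✗
  M3 stuck-at-1: output Y1=0, Y2=1 ✗
  M4 stuck-at-0: output Y1=0, Y2=1 ✗
  M4 stuck-at-1: output Y1=0, Y2=1 ✗
  M5 stuck-at-0: output Y1=0, Y2=0 ✓
  M5 stuck-at-1: output Y1=0, Y2=1 ✗
  M6 stuck-at-0: output Y1=0, Y2=1 ✗
  M6 stuck-at-1: output Y1=1, Y2=0 ✗
  M7 stuck-at-0: output Y1=0, Y2=0 ✓
  M7 stuck-at-1: output Y1=0, Y2=1 ✗
Consistent faults: {M5 stuck-at-0, M7 stuck-at-0} — 2 in all.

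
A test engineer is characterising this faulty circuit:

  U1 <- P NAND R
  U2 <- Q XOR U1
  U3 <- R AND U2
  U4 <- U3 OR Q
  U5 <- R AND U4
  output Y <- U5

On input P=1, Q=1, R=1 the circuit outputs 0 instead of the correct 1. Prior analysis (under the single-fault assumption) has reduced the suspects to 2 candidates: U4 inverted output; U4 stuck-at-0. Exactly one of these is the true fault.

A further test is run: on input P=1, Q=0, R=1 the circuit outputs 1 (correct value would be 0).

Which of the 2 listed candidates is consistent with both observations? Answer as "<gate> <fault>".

Evaluate each candidate on input P=1, Q=0, R=1:
  U4 inverted output: U1=0, U2=0, U3=0, U4=1 [inverted output], U5=1 → 1 — matches
  U4 stuck-at-0: U1=0, U2=0, U3=0, U4=0 [stuck-at-0], U5=0 → 0 — eliminated
Only U4 inverted output reproduces the observed 1.

U4 inverted output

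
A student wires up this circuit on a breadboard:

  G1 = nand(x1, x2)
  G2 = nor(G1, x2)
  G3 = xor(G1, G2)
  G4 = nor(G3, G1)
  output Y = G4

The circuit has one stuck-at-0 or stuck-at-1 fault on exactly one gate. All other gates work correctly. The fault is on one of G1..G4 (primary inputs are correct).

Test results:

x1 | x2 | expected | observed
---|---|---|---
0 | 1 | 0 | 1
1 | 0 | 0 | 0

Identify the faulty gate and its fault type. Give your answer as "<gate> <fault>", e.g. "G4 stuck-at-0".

G1 stuck-at-0

Fault-free values for test 1 (x1=0, x2=1): G1=1, G2=0, G3=1, G4=0, giving Y=0. Observed 1.
Test 1: faults giving observed 1 are {G1 stuck-at-0, G4 stuck-at-1}.
Test 2 (x1=1, x2=0): fault-free G1=1, G2=0, G3=1, G4=0 → 0; observed 0. Eliminates G4 stuck-at-1.
Only G1 stuck-at-0 is consistent with every test.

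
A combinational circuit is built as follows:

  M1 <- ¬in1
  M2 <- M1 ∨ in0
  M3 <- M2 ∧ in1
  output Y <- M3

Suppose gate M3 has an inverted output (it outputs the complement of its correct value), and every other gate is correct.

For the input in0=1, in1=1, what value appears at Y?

Propagate with M3 forced: M1=0, M2=1, M3=0 [inverted output].
So Y = 0. (Without the fault it would be 1.)

0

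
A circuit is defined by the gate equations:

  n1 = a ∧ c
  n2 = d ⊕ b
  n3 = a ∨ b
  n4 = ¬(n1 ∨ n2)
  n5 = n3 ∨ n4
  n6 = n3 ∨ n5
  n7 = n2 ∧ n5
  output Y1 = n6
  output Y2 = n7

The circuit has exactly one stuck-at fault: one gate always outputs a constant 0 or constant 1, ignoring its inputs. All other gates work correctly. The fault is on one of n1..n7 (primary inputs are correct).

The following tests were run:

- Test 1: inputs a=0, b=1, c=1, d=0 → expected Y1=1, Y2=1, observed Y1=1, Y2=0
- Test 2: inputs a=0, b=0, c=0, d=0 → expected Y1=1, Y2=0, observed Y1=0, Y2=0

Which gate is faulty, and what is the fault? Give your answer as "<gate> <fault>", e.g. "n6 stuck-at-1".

n5 stuck-at-0

Fault-free values for test 1 (a=0, b=1, c=1, d=0): n1=0, n2=1, n3=1, n4=0, n5=1, n6=1, n7=1, giving Y1=1, Y2=1. Observed Y1=1, Y2=0.
Test 1: faults giving observed Y1=1, Y2=0 are {n2 stuck-at-0, n5 stuck-at-0, n7 stuck-at-0}.
Test 2 (a=0, b=0, c=0, d=0): fault-free n1=0, n2=0, n3=0, n4=1, n5=1, n6=1, n7=0 → Y1=1, Y2=0; observed Y1=0, Y2=0. Eliminates n2 stuck-at-0, n7 stuck-at-0.
Only n5 stuck-at-0 is consistent with every test.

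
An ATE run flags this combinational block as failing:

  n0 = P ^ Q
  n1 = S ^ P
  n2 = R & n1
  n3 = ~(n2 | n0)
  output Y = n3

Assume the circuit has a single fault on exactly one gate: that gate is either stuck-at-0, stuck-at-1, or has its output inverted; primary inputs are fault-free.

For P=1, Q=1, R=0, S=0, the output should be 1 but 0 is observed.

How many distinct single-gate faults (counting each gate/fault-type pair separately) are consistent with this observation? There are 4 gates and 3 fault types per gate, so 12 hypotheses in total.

Fault-free: n0=0, n1=1, n2=0, n3=1 → 1. Observed 0.
  n0 stuck-at-0: output 1 ✗
  n0 stuck-at-1: output 0 ✓
  n0 inverted output: output 0 ✓
  n1 stuck-at-0: output 1 ✗
  n1 stuck-at-1: output 1 ✗
  n1 inverted output: output 1 ✗
  n2 stuck-at-0: output 1 ✗
  n2 stuck-at-1: output 0 ✓
  n2 inverted output: output 0 ✓
  n3 stuck-at-0: output 0 ✓
  n3 stuck-at-1: output 1 ✗
  n3 inverted output: output 0 ✓
Consistent faults: {n0 stuck-at-1, n0 inverted output, n2 stuck-at-1, n2 inverted output, n3 stuck-at-0, n3 inverted output} — 6 in all.

6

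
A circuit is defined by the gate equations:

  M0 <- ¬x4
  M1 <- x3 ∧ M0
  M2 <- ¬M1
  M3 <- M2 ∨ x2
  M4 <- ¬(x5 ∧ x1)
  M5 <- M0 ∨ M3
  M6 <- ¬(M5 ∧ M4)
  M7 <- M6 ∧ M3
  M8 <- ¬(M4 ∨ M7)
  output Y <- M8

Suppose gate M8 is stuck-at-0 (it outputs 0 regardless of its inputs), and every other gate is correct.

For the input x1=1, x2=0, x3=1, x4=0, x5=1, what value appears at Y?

0

Propagate with M8 forced: M0=1, M1=1, M2=0, M3=0, M4=0, M5=1, M6=1, M7=0, M8=0 [stuck-at-0].
So Y = 0. (Without the fault it would be 1.)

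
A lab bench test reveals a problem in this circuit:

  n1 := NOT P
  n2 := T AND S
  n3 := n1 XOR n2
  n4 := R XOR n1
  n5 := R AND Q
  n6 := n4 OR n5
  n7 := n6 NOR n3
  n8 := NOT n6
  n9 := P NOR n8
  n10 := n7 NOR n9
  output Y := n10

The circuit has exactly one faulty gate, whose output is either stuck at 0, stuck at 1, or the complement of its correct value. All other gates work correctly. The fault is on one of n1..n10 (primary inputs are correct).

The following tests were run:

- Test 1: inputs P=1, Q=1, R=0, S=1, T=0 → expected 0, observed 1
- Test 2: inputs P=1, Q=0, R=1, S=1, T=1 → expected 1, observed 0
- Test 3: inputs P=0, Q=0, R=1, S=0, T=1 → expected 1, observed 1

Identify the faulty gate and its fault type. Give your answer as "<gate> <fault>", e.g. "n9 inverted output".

Fault-free values for test 1 (P=1, Q=1, R=0, S=1, T=0): n1=0, n2=0, n3=0, n4=0, n5=0, n6=0, n7=1, n8=1, n9=0, n10=0, giving Y=0. Observed 1.
Test 1: faults giving observed 1 are {n1 stuck-at-1, n1 inverted output, n2 stuck-at-1, n2 inverted output, n3 stuck-at-1, n3 inverted output, n4 stuck-at-1, n4 inverted output, n5 stuck-at-1, n5 inverted output, n6 stuck-at-1, n6 inverted output, n7 stuck-at-0, n7 inverted output, n10 stuck-at-1, n10 inverted output}.
Test 2 (P=1, Q=0, R=1, S=1, T=1): fault-free n1=0, n2=1, n3=1, n4=1, n5=0, n6=1, n7=0, n8=0, n9=0, n10=1 → 1; observed 0. Eliminates n2 stuck-at-1, n2 inverted output, n3 stuck-at-1, n3 inverted output, n4 stuck-at-1, n4 inverted output, n5 stuck-at-1, n5 inverted output, n6 stuck-at-1, n6 inverted output, n7 stuck-at-0, n10 stuck-at-1.
Test 3 (P=0, Q=0, R=1, S=0, T=1): fault-free n1=1, n2=0, n3=1, n4=0, n5=0, n6=0, n7=0, n8=1, n9=0, n10=1 → 1; observed 1. Eliminates n1 inverted output, n7 inverted output, n10 inverted output.
Only n1 stuck-at-1 is consistent with every test.

n1 stuck-at-1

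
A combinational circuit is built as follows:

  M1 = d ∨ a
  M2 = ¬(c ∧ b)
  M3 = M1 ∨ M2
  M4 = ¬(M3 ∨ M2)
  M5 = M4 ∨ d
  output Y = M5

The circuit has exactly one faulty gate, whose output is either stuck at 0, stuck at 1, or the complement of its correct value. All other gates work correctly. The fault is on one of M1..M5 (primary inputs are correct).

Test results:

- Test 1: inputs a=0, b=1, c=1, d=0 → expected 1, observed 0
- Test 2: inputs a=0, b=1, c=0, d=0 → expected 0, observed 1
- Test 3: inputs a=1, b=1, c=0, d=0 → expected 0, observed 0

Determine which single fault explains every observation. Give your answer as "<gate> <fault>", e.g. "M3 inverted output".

M2 inverted output

Fault-free values for test 1 (a=0, b=1, c=1, d=0): M1=0, M2=0, M3=0, M4=1, M5=1, giving Y=1. Observed 0.
Test 1: faults giving observed 0 are {M1 stuck-at-1, M1 inverted output, M2 stuck-at-1, M2 inverted output, M3 stuck-at-1, M3 inverted output, M4 stuck-at-0, M4 inverted output, M5 stuck-at-0, M5 inverted output}.
Test 2 (a=0, b=1, c=0, d=0): fault-free M1=0, M2=1, M3=1, M4=0, M5=0 → 0; observed 1. Eliminates M1 stuck-at-1, M1 inverted output, M2 stuck-at-1, M3 stuck-at-1, M3 inverted output, M4 stuck-at-0, M5 stuck-at-0.
Test 3 (a=1, b=1, c=0, d=0): fault-free M1=1, M2=1, M3=1, M4=0, M5=0 → 0; observed 0. Eliminates M4 inverted output, M5 inverted output.
Only M2 inverted output is consistent with every test.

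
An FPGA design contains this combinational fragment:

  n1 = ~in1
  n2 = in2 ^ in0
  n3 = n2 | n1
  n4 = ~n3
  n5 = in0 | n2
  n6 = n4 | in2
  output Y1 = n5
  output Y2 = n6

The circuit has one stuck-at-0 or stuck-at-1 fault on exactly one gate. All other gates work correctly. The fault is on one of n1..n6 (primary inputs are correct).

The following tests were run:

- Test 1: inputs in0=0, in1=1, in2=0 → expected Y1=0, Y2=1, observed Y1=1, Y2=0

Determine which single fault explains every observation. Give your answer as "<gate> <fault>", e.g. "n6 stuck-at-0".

Fault-free values for test 1 (in0=0, in1=1, in2=0): n1=0, n2=0, n3=0, n4=1, n5=0, n6=1, giving Y1=0, Y2=1. Observed Y1=1, Y2=0.
Test 1: faults giving observed Y1=1, Y2=0 are {n2 stuck-at-1}.
Only n2 stuck-at-1 is consistent with every test.

n2 stuck-at-1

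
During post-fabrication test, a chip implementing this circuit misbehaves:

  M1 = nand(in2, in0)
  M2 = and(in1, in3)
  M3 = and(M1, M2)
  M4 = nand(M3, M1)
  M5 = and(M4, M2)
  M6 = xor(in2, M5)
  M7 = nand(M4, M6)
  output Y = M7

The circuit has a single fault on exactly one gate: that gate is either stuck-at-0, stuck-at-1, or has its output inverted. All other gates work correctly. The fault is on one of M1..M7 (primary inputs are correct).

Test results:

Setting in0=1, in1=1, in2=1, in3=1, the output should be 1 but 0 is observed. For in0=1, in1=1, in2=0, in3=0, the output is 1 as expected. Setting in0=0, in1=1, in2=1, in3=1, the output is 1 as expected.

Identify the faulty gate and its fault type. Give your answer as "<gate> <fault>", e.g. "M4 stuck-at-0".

Fault-free values for test 1 (in0=1, in1=1, in2=1, in3=1): M1=0, M2=1, M3=0, M4=1, M5=1, M6=0, M7=1, giving Y=1. Observed 0.
Test 1: faults giving observed 0 are {M2 stuck-at-0, M2 inverted output, M5 stuck-at-0, M5 inverted output, M6 stuck-at-1, M6 inverted output, M7 stuck-at-0, M7 inverted output}.
Test 2 (in0=1, in1=1, in2=0, in3=0): fault-free M1=1, M2=0, M3=0, M4=1, M5=0, M6=0, M7=1 → 1; observed 1. Eliminates M5 inverted output, M6 stuck-at-1, M6 inverted output, M7 stuck-at-0, M7 inverted output.
Test 3 (in0=0, in1=1, in2=1, in3=1): fault-free M1=1, M2=1, M3=1, M4=0, M5=0, M6=1, M7=1 → 1; observed 1. Eliminates M2 stuck-at-0, M2 inverted output.
Only M5 stuck-at-0 is consistent with every test.

M5 stuck-at-0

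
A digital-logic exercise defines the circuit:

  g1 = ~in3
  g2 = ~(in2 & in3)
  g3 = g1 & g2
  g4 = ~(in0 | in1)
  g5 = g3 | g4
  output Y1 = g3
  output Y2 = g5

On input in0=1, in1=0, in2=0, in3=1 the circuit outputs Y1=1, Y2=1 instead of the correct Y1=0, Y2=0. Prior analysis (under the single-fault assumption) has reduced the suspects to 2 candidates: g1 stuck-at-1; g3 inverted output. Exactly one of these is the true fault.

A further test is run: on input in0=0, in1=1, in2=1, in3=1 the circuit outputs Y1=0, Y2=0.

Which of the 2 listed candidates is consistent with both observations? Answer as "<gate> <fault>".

g1 stuck-at-1

Evaluate each candidate on input in0=0, in1=1, in2=1, in3=1:
  g1 stuck-at-1: g1=1 [stuck-at-1], g2=0, g3=0, g4=0, g5=0 → Y1=0, Y2=0 — matches
  g3 inverted output: g1=0, g2=0, g3=1 [inverted output], g4=0, g5=1 → Y1=1, Y2=1 — eliminated
Only g1 stuck-at-1 reproduces the observed Y1=0, Y2=0.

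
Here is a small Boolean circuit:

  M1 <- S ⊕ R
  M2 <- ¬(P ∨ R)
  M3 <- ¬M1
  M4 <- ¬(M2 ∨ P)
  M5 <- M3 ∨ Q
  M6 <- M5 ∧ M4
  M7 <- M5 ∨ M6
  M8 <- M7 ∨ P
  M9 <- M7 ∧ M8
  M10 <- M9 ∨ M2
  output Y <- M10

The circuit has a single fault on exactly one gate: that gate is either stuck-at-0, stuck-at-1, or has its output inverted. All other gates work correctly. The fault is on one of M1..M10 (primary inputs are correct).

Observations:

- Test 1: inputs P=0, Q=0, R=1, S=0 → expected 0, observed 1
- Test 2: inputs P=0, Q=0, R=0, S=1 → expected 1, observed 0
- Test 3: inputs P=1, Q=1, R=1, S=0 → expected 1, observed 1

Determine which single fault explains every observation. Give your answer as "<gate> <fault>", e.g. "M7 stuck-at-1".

Fault-free values for test 1 (P=0, Q=0, R=1, S=0): M1=1, M2=0, M3=0, M4=1, M5=0, M6=0, M7=0, M8=0, M9=0, M10=0, giving Y=0. Observed 1.
Test 1: faults giving observed 1 are {M1 stuck-at-0, M1 inverted output, M2 stuck-at-1, M2 inverted output, M3 stuck-at-1, M3 inverted output, M5 stuck-at-1, M5 inverted output, M6 stuck-at-1, M6 inverted output, M7 stuck-at-1, M7 inverted output, M9 stuck-at-1, M9 inverted output, M10 stuck-at-1, M10 inverted output}.
Test 2 (P=0, Q=0, R=0, S=1): fault-free M1=1, M2=1, M3=0, M4=0, M5=0, M6=0, M7=0, M8=0, M9=0, M10=1 → 1; observed 0. Eliminates M1 stuck-at-0, M1 inverted output, M2 stuck-at-1, M3 stuck-at-1, M3 inverted output, M5 stuck-at-1, M5 inverted output, M6 stuck-at-1, M6 inverted output, M7 stuck-at-1, M7 inverted output, M9 stuck-at-1, M9 inverted output, M10 stuck-at-1.
Test 3 (P=1, Q=1, R=1, S=0): fault-free M1=1, M2=0, M3=0, M4=0, M5=1, M6=0, M7=1, M8=1, M9=1, M10=1 → 1; observed 1. Eliminates M10 inverted output.
Only M2 inverted output is consistent with every test.

M2 inverted output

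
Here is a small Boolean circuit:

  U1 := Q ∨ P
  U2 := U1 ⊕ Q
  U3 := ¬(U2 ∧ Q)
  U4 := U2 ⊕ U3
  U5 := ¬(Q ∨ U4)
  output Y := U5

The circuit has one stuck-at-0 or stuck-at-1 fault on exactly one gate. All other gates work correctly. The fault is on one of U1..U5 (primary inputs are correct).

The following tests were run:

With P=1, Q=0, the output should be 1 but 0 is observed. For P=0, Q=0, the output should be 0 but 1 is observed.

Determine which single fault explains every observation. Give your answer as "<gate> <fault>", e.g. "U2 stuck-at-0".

Fault-free values for test 1 (P=1, Q=0): U1=1, U2=1, U3=1, U4=0, U5=1, giving Y=1. Observed 0.
Test 1: faults giving observed 0 are {U1 stuck-at-0, U2 stuck-at-0, U3 stuck-at-0, U4 stuck-at-1, U5 stuck-at-0}.
Test 2 (P=0, Q=0): fault-free U1=0, U2=0, U3=1, U4=1, U5=0 → 0; observed 1. Eliminates U1 stuck-at-0, U2 stuck-at-0, U4 stuck-at-1, U5 stuck-at-0.
Only U3 stuck-at-0 is consistent with every test.

U3 stuck-at-0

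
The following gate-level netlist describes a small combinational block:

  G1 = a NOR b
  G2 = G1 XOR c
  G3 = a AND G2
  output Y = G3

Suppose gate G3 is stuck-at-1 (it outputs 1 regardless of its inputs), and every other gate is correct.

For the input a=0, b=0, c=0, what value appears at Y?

Propagate with G3 forced: G1=1, G2=1, G3=1 [stuck-at-1].
So Y = 1. (Without the fault it would be 0.)

1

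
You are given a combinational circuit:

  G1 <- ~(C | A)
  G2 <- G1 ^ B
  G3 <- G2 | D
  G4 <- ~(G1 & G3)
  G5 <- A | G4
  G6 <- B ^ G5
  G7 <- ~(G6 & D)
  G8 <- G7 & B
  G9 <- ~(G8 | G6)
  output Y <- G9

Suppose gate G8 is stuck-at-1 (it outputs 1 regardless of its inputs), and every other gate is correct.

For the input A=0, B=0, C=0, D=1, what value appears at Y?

Propagate with G8 forced: G1=1, G2=1, G3=1, G4=0, G5=0, G6=0, G7=1, G8=1 [stuck-at-1], G9=0.
So Y = 0. (Without the fault it would be 1.)

0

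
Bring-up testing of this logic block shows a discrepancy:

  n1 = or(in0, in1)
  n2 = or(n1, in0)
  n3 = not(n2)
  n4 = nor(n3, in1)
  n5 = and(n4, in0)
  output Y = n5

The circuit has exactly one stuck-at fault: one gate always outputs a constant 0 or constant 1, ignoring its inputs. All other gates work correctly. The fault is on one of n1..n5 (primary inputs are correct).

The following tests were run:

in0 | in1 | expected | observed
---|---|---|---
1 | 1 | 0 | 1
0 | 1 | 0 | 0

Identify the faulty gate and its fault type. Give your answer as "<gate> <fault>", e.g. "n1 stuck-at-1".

Fault-free values for test 1 (in0=1, in1=1): n1=1, n2=1, n3=0, n4=0, n5=0, giving Y=0. Observed 1.
Test 1: faults giving observed 1 are {n4 stuck-at-1, n5 stuck-at-1}.
Test 2 (in0=0, in1=1): fault-free n1=1, n2=1, n3=0, n4=0, n5=0 → 0; observed 0. Eliminates n5 stuck-at-1.
Only n4 stuck-at-1 is consistent with every test.

n4 stuck-at-1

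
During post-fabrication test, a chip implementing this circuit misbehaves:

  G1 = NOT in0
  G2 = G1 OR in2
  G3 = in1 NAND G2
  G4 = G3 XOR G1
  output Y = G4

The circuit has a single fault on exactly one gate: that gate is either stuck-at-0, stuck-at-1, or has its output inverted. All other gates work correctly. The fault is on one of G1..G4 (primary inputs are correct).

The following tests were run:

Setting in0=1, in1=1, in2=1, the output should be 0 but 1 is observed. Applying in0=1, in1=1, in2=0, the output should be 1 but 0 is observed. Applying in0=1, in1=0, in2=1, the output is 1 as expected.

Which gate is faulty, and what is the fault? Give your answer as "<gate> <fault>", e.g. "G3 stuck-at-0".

Fault-free values for test 1 (in0=1, in1=1, in2=1): G1=0, G2=1, G3=0, G4=0, giving Y=0. Observed 1.
Test 1: faults giving observed 1 are {G1 stuck-at-1, G1 inverted output, G2 stuck-at-0, G2 inverted output, G3 stuck-at-1, G3 inverted output, G4 stuck-at-1, G4 inverted output}.
Test 2 (in0=1, in1=1, in2=0): fault-free G1=0, G2=0, G3=1, G4=1 → 1; observed 0. Eliminates G1 stuck-at-1, G1 inverted output, G2 stuck-at-0, G3 stuck-at-1, G4 stuck-at-1.
Test 3 (in0=1, in1=0, in2=1): fault-free G1=0, G2=1, G3=1, G4=1 → 1; observed 1. Eliminates G3 inverted output, G4 inverted output.
Only G2 inverted output is consistent with every test.

G2 inverted output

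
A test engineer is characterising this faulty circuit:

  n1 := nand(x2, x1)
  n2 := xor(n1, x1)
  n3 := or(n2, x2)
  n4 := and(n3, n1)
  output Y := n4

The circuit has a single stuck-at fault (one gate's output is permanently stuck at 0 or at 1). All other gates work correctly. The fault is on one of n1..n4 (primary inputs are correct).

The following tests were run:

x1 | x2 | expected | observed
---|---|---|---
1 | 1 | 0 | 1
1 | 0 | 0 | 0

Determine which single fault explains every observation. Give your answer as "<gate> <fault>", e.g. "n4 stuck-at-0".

Fault-free values for test 1 (x1=1, x2=1): n1=0, n2=1, n3=1, n4=0, giving Y=0. Observed 1.
Test 1: faults giving observed 1 are {n1 stuck-at-1, n4 stuck-at-1}.
Test 2 (x1=1, x2=0): fault-free n1=1, n2=0, n3=0, n4=0 → 0; observed 0. Eliminates n4 stuck-at-1.
Only n1 stuck-at-1 is consistent with every test.

n1 stuck-at-1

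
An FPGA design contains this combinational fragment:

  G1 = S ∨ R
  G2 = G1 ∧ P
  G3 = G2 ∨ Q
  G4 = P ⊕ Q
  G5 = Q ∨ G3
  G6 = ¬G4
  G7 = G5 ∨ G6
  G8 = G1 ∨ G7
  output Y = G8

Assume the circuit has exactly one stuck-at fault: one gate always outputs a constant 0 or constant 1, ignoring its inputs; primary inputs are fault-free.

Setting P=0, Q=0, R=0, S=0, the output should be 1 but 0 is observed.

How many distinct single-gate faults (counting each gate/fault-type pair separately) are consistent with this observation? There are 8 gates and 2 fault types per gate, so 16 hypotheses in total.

4

Fault-free: G1=0, G2=0, G3=0, G4=0, G5=0, G6=1, G7=1, G8=1 → 1. Observed 0.
  G1: none of the 2 fault types match ✗
  G2: none of the 2 fault types match ✗
  G3: none of the 2 fault types match ✗
  G4: stuck-at-1 ✓; others ✗
  G5: none of the 2 fault types match ✗
  G6: stuck-at-0 ✓; others ✗
  G7: stuck-at-0 ✓; others ✗
  G8: stuck-at-0 ✓; others ✗
Consistent faults: {G4 stuck-at-1, G6 stuck-at-0, G7 stuck-at-0, G8 stuck-at-0} — 4 in all.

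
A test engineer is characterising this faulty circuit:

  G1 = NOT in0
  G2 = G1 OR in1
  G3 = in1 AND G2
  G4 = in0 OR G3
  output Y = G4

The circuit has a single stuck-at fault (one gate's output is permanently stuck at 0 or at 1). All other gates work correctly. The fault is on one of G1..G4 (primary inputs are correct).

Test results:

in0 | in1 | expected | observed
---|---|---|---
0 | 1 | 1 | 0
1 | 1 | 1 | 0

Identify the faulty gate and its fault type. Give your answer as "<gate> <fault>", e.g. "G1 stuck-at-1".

Fault-free values for test 1 (in0=0, in1=1): G1=1, G2=1, G3=1, G4=1, giving Y=1. Observed 0.
Test 1: faults giving observed 0 are {G2 stuck-at-0, G3 stuck-at-0, G4 stuck-at-0}.
Test 2 (in0=1, in1=1): fault-free G1=0, G2=1, G3=1, G4=1 → 1; observed 0. Eliminates G2 stuck-at-0, G3 stuck-at-0.
Only G4 stuck-at-0 is consistent with every test.

G4 stuck-at-0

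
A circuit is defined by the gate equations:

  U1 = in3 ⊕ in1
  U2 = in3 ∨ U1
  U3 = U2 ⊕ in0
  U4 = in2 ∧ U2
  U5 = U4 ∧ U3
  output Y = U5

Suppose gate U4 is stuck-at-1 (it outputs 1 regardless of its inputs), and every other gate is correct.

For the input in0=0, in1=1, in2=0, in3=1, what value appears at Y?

Propagate with U4 forced: U1=0, U2=1, U3=1, U4=1 [stuck-at-1], U5=1.
So Y = 1. (Without the fault it would be 0.)

1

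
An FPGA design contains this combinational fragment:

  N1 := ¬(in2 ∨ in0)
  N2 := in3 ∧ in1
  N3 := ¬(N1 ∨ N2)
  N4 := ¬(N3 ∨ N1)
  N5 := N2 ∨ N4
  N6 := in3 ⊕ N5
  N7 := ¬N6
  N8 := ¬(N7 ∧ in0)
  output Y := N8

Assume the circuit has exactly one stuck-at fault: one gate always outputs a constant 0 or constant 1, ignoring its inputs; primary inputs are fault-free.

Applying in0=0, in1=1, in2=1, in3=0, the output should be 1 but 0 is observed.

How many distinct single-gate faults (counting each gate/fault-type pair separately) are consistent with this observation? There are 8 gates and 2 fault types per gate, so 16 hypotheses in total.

Fault-free: N1=0, N2=0, N3=1, N4=0, N5=0, N6=0, N7=1, N8=1 → 1. Observed 0.
  N1: none of the 2 fault types match ✗
  N2: none of the 2 fault types match ✗
  N3: none of the 2 fault types match ✗
  N4: none of the 2 fault types match ✗
  N5: none of the 2 fault types match ✗
  N6: none of the 2 fault types match ✗
  N7: none of the 2 fault types match ✗
  N8: stuck-at-0 ✓; others ✗
Consistent faults: {N8 stuck-at-0} — 1 in all.

1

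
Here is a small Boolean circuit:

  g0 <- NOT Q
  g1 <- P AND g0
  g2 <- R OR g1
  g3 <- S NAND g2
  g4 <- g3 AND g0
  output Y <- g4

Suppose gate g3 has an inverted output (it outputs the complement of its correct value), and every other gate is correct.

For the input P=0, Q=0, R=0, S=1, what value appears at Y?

0

Propagate with g3 forced: g0=1, g1=0, g2=0, g3=0 [inverted output], g4=0.
So Y = 0. (Without the fault it would be 1.)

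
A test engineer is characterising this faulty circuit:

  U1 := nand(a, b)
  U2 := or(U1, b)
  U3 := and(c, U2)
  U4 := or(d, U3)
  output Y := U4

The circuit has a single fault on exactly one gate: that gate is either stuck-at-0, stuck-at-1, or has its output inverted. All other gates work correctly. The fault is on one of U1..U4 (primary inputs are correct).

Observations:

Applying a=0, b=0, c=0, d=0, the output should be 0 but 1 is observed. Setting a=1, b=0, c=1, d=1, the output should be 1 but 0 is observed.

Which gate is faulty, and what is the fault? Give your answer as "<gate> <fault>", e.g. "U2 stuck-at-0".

U4 inverted output

Fault-free values for test 1 (a=0, b=0, c=0, d=0): U1=1, U2=1, U3=0, U4=0, giving Y=0. Observed 1.
Test 1: faults giving observed 1 are {U3 stuck-at-1, U3 inverted output, U4 stuck-at-1, U4 inverted output}.
Test 2 (a=1, b=0, c=1, d=1): fault-free U1=1, U2=1, U3=1, U4=1 → 1; observed 0. Eliminates U3 stuck-at-1, U3 inverted output, U4 stuck-at-1.
Only U4 inverted output is consistent with every test.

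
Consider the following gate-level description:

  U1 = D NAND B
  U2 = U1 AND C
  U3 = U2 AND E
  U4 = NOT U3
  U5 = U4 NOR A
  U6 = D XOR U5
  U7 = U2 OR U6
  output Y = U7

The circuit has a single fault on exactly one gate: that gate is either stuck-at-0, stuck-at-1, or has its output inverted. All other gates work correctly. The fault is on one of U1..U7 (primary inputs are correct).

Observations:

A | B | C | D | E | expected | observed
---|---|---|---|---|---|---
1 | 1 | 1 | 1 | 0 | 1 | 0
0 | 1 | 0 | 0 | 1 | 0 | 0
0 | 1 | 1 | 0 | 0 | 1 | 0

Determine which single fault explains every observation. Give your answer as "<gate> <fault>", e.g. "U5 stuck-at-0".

Fault-free values for test 1 (A=1, B=1, C=1, D=1, E=0): U1=0, U2=0, U3=0, U4=1, U5=0, U6=1, U7=1, giving Y=1. Observed 0.
Test 1: faults giving observed 0 are {U5 stuck-at-1, U5 inverted output, U6 stuck-at-0, U6 inverted output, U7 stuck-at-0, U7 inverted output}.
Test 2 (A=0, B=1, C=0, D=0, E=1): fault-free U1=1, U2=0, U3=0, U4=1, U5=0, U6=0, U7=0 → 0; observed 0. Eliminates U5 stuck-at-1, U5 inverted output, U6 inverted output, U7 inverted output.
Test 3 (A=0, B=1, C=1, D=0, E=0): fault-free U1=1, U2=1, U3=0, U4=1, U5=0, U6=0, U7=1 → 1; observed 0. Eliminates U6 stuck-at-0.
Only U7 stuck-at-0 is consistent with every test.

U7 stuck-at-0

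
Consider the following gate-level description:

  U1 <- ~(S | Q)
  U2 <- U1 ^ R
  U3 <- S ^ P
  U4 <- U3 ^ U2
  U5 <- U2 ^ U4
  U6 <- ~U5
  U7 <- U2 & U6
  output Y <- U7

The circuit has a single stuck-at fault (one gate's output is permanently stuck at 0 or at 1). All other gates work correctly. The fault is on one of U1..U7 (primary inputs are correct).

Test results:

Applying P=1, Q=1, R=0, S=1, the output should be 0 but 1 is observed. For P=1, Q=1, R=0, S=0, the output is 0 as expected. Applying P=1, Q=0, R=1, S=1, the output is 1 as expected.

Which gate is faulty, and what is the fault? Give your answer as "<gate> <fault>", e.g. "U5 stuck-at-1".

Fault-free values for test 1 (P=1, Q=1, R=0, S=1): U1=0, U2=0, U3=0, U4=0, U5=0, U6=1, U7=0, giving Y=0. Observed 1.
Test 1: faults giving observed 1 are {U1 stuck-at-1, U2 stuck-at-1, U7 stuck-at-1}.
Test 2 (P=1, Q=1, R=0, S=0): fault-free U1=0, U2=0, U3=1, U4=1, U5=1, U6=0, U7=0 → 0; observed 0. Eliminates U7 stuck-at-1.
Test 3 (P=1, Q=0, R=1, S=1): fault-free U1=0, U2=1, U3=0, U4=1, U5=0, U6=1, U7=1 → 1; observed 1. Eliminates U1 stuck-at-1.
Only U2 stuck-at-1 is consistent with every test.

U2 stuck-at-1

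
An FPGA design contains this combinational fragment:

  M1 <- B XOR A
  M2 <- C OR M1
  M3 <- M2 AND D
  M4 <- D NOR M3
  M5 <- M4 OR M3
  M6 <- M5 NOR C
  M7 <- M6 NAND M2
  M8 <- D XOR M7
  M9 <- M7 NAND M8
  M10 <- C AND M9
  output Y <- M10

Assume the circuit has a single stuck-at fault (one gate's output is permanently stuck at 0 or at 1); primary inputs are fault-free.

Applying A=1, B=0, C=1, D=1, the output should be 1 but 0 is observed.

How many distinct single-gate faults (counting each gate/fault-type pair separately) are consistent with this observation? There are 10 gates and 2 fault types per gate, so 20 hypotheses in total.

3

Fault-free: M1=1, M2=1, M3=1, M4=0, M5=1, M6=0, M7=1, M8=0, M9=1, M10=1 → 1. Observed 0.
  M1: none of the 2 fault types match ✗
  M2: none of the 2 fault types match ✗
  M3: none of the 2 fault types match ✗
  M4: none of the 2 fault types match ✗
  M5: none of the 2 fault types match ✗
  M6: none of the 2 fault types match ✗
  M7: none of the 2 fault types match ✗
  M8: stuck-at-1 ✓; others ✗
  M9: stuck-at-0 ✓; others ✗
  M10: stuck-at-0 ✓; others ✗
Consistent faults: {M8 stuck-at-1, M9 stuck-at-0, M10 stuck-at-0} — 3 in all.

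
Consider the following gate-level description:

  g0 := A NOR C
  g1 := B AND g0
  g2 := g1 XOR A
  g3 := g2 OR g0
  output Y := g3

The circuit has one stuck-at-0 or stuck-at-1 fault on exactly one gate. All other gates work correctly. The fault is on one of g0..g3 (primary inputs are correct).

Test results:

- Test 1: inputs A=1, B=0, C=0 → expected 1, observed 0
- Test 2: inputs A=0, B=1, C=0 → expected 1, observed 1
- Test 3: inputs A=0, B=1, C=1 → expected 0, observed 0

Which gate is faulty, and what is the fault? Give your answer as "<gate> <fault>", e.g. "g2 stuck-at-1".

g2 stuck-at-0

Fault-free values for test 1 (A=1, B=0, C=0): g0=0, g1=0, g2=1, g3=1, giving Y=1. Observed 0.
Test 1: faults giving observed 0 are {g1 stuck-at-1, g2 stuck-at-0, g3 stuck-at-0}.
Test 2 (A=0, B=1, C=0): fault-free g0=1, g1=1, g2=1, g3=1 → 1; observed 1. Eliminates g3 stuck-at-0.
Test 3 (A=0, B=1, C=1): fault-free g0=0, g1=0, g2=0, g3=0 → 0; observed 0. Eliminates g1 stuck-at-1.
Only g2 stuck-at-0 is consistent with every test.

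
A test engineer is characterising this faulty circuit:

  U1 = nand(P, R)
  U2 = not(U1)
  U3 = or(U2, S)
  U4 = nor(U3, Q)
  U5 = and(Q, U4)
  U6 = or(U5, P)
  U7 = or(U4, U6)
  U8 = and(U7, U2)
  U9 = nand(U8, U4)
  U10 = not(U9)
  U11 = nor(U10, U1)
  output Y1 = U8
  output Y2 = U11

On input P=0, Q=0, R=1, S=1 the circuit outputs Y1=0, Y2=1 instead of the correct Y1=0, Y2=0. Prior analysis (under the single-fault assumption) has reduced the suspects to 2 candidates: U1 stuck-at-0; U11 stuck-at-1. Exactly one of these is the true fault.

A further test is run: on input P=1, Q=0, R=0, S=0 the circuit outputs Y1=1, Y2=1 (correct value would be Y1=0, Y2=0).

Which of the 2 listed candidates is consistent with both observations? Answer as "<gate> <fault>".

U1 stuck-at-0

Evaluate each candidate on input P=1, Q=0, R=0, S=0:
  U1 stuck-at-0: U1=0 [stuck-at-0], U2=1, U3=1, U4=0, U5=0, U6=1, U7=1, U8=1, U9=1, U10=0, U11=1 → Y1=1, Y2=1 — matches
  U11 stuck-at-1: U1=1, U2=0, U3=0, U4=1, U5=0, U6=1, U7=1, U8=0, U9=1, U10=0, U11=1 [stuck-at-1] → Y1=0, Y2=1 — eliminated
Only U1 stuck-at-0 reproduces the observed Y1=1, Y2=1.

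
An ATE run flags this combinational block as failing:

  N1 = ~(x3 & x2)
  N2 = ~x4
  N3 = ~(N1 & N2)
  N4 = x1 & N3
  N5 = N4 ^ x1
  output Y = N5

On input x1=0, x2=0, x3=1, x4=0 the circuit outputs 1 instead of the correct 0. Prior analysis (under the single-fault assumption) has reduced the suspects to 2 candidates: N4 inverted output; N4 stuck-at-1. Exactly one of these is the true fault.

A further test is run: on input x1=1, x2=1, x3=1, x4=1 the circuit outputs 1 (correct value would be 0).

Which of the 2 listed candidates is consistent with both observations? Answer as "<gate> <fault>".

N4 inverted output

Evaluate each candidate on input x1=1, x2=1, x3=1, x4=1:
  N4 inverted output: N1=0, N2=0, N3=1, N4=0 [inverted output], N5=1 → 1 — matches
  N4 stuck-at-1: N1=0, N2=0, N3=1, N4=1 [stuck-at-1], N5=0 → 0 — eliminated
Only N4 inverted output reproduces the observed 1.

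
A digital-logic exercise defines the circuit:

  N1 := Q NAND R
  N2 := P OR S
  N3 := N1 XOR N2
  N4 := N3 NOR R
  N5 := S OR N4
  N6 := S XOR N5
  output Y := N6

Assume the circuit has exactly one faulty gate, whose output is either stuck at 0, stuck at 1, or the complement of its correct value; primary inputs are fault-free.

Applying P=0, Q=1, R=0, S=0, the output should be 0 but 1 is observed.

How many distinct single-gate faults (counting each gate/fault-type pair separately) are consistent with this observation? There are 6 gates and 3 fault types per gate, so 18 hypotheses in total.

12

Fault-free: N1=1, N2=0, N3=1, N4=0, N5=0, N6=0 → 0. Observed 1.
  N1: stuck-at-0, inverted output ✓; others ✗
  N2: stuck-at-1, inverted output ✓; others ✗
  N3: stuck-at-0, inverted output ✓; others ✗
  N4: stuck-at-1, inverted output ✓; others ✗
  N5: stuck-at-1, inverted output ✓; others ✗
  N6: stuck-at-1, inverted output ✓; others ✗
Consistent faults: {N1 stuck-at-0, N1 inverted output, N2 stuck-at-1, N2 inverted output, N3 stuck-at-0, N3 inverted output, N4 stuck-at-1, N4 inverted output, N5 stuck-at-1, N5 inverted output, N6 stuck-at-1, N6 inverted output} — 12 in all.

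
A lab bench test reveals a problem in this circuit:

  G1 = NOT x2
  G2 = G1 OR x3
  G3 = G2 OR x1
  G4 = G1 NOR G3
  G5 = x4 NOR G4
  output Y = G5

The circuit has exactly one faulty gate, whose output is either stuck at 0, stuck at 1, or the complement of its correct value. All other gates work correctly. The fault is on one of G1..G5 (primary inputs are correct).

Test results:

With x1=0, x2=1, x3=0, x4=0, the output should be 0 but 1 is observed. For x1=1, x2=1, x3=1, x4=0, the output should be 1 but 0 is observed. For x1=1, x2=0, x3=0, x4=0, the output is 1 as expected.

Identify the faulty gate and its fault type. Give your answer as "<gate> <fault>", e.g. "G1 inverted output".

G3 inverted output

Fault-free values for test 1 (x1=0, x2=1, x3=0, x4=0): G1=0, G2=0, G3=0, G4=1, G5=0, giving Y=0. Observed 1.
Test 1: faults giving observed 1 are {G1 stuck-at-1, G1 inverted output, G2 stuck-at-1, G2 inverted output, G3 stuck-at-1, G3 inverted output, G4 stuck-at-0, G4 inverted output, G5 stuck-at-1, G5 inverted output}.
Test 2 (x1=1, x2=1, x3=1, x4=0): fault-free G1=0, G2=1, G3=1, G4=0, G5=1 → 1; observed 0. Eliminates G1 stuck-at-1, G1 inverted output, G2 stuck-at-1, G2 inverted output, G3 stuck-at-1, G4 stuck-at-0, G5 stuck-at-1.
Test 3 (x1=1, x2=0, x3=0, x4=0): fault-free G1=1, G2=1, G3=1, G4=0, G5=1 → 1; observed 1. Eliminates G4 inverted output, G5 inverted output.
Only G3 inverted output is consistent with every test.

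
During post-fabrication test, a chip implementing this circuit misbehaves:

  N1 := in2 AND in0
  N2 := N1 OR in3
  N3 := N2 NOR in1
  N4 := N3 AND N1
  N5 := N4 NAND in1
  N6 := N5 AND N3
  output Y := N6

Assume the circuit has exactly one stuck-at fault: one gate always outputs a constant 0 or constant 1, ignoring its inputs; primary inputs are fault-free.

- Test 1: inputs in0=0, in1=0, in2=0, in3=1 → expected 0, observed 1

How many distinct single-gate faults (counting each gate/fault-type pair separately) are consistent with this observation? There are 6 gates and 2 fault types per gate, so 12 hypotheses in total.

Fault-free: N1=0, N2=1, N3=0, N4=0, N5=1, N6=0 → 0. Observed 1.
  N1 stuck-at-0: output 0 ✗
  N1 stuck-at-1: output 0 ✗
  N2 stuck-at-0: output 1 ✓
  N2 stuck-at-1: output 0 ✗
  N3 stuck-at-0: output 0 ✗
  N3 stuck-at-1: output 1 ✓
  N4 stuck-at-0: output 0 ✗
  N4 stuck-at-1: output 0 ✗
  N5 stuck-at-0: output 0 ✗
  N5 stuck-at-1: output 0 ✗
  N6 stuck-at-0: output 0 ✗
  N6 stuck-at-1: output 1 ✓
Consistent faults: {N2 stuck-at-0, N3 stuck-at-1, N6 stuck-at-1} — 3 in all.

3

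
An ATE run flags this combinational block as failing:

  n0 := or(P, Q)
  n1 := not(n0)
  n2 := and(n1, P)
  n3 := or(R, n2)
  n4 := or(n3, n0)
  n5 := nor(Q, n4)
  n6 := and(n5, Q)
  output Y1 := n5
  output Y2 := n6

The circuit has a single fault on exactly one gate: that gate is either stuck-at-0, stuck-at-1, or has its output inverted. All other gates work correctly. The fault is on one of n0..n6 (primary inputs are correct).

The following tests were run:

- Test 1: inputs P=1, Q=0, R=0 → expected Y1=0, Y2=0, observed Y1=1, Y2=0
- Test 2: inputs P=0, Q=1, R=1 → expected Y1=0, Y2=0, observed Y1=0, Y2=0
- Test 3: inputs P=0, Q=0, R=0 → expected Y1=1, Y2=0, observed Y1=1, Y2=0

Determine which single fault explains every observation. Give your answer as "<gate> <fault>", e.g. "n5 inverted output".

n4 stuck-at-0

Fault-free values for test 1 (P=1, Q=0, R=0): n0=1, n1=0, n2=0, n3=0, n4=1, n5=0, n6=0, giving Y1=0, Y2=0. Observed Y1=1, Y2=0.
Test 1: faults giving observed Y1=1, Y2=0 are {n4 stuck-at-0, n4 inverted output, n5 stuck-at-1, n5 inverted output}.
Test 2 (P=0, Q=1, R=1): fault-free n0=1, n1=0, n2=0, n3=1, n4=1, n5=0, n6=0 → Y1=0, Y2=0; observed Y1=0, Y2=0. Eliminates n5 stuck-at-1, n5 inverted output.
Test 3 (P=0, Q=0, R=0): fault-free n0=0, n1=1, n2=0, n3=0, n4=0, n5=1, n6=0 → Y1=1, Y2=0; observed Y1=1, Y2=0. Eliminates n4 inverted output.
Only n4 stuck-at-0 is consistent with every test.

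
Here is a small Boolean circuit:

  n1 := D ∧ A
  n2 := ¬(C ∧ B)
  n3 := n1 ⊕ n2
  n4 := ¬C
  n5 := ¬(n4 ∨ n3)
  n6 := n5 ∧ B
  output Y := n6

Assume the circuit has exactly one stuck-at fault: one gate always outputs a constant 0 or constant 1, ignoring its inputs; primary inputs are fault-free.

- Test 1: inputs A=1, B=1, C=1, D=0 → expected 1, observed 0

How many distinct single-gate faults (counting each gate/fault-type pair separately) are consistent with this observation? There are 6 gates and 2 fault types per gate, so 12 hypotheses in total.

Fault-free: n1=0, n2=0, n3=0, n4=0, n5=1, n6=1 → 1. Observed 0.
  n1 stuck-at-0: output 1 ✗
  n1 stuck-at-1: output 0 ✓
  n2 stuck-at-0: output 1 ✗
  n2 stuck-at-1: output 0 ✓
  n3 stuck-at-0: output 1 ✗
  n3 stuck-at-1: output 0 ✓
  n4 stuck-at-0: output 1 ✗
  n4 stuck-at-1: output 0 ✓
  n5 stuck-at-0: output 0 ✓
  n5 stuck-at-1: output 1 ✗
  n6 stuck-at-0: output 0 ✓
  n6 stuck-at-1: output 1 ✗
Consistent faults: {n1 stuck-at-1, n2 stuck-at-1, n3 stuck-at-1, n4 stuck-at-1, n5 stuck-at-0, n6 stuck-at-0} — 6 in all.

6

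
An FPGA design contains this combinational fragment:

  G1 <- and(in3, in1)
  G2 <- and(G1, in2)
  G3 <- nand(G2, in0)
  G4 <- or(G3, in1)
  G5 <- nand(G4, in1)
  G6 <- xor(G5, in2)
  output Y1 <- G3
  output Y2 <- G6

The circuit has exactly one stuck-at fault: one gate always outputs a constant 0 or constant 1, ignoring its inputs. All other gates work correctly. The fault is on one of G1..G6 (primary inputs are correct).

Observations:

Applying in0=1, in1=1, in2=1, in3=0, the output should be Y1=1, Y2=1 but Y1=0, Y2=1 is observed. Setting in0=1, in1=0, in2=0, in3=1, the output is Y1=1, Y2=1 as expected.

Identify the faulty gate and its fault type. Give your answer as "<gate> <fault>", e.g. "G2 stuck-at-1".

G1 stuck-at-1

Fault-free values for test 1 (in0=1, in1=1, in2=1, in3=0): G1=0, G2=0, G3=1, G4=1, G5=0, G6=1, giving Y1=1, Y2=1. Observed Y1=0, Y2=1.
Test 1: faults giving observed Y1=0, Y2=1 are {G1 stuck-at-1, G2 stuck-at-1, G3 stuck-at-0}.
Test 2 (in0=1, in1=0, in2=0, in3=1): fault-free G1=0, G2=0, G3=1, G4=1, G5=1, G6=1 → Y1=1, Y2=1; observed Y1=1, Y2=1. Eliminates G2 stuck-at-1, G3 stuck-at-0.
Only G1 stuck-at-1 is consistent with every test.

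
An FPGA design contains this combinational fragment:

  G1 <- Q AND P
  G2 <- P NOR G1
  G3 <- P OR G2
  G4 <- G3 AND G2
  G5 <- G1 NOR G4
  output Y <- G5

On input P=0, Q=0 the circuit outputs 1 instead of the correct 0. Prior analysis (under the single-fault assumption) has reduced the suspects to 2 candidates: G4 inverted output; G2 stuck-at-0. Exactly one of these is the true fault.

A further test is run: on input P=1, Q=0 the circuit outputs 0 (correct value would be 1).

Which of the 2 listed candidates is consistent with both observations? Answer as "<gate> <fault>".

G4 inverted output

Evaluate each candidate on input P=1, Q=0:
  G4 inverted output: G1=0, G2=0, G3=1, G4=1 [inverted output], G5=0 → 0 — matches
  G2 stuck-at-0: G1=0, G2=0 [stuck-at-0], G3=1, G4=0, G5=1 → 1 — eliminated
Only G4 inverted output reproduces the observed 0.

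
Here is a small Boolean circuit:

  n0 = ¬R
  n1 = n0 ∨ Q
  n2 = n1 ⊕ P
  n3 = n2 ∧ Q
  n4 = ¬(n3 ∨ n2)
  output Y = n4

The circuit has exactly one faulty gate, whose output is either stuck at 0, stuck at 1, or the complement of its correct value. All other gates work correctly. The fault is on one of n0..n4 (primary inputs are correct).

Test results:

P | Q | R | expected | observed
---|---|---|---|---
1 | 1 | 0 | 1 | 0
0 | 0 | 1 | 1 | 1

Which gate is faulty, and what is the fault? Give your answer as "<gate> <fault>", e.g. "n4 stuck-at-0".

n1 stuck-at-0

Fault-free values for test 1 (P=1, Q=1, R=0): n0=1, n1=1, n2=0, n3=0, n4=1, giving Y=1. Observed 0.
Test 1: faults giving observed 0 are {n1 stuck-at-0, n1 inverted output, n2 stuck-at-1, n2 inverted output, n3 stuck-at-1, n3 inverted output, n4 stuck-at-0, n4 inverted output}.
Test 2 (P=0, Q=0, R=1): fault-free n0=0, n1=0, n2=0, n3=0, n4=1 → 1; observed 1. Eliminates n1 inverted output, n2 stuck-at-1, n2 inverted output, n3 stuck-at-1, n3 inverted output, n4 stuck-at-0, n4 inverted output.
Only n1 stuck-at-0 is consistent with every test.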